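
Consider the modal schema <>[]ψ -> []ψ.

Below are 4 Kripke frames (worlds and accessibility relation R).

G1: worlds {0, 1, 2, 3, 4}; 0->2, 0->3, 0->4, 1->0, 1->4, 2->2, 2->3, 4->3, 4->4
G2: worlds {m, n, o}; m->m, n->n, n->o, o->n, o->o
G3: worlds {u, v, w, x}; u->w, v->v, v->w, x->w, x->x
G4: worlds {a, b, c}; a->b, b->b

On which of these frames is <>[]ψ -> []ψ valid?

Frame correspondent (Sahlqvist): forall x forall y forall z (Rxy & Rxz -> Ryz) — i.e. the Euclidean property.
G1: fails — R02 and R04 but not R24.
G2: satisfies the condition.
G3: fails — Ruw and Ruw but not Rww.
G4: satisfies the condition.
Valid on: G2, G4.

G2, G4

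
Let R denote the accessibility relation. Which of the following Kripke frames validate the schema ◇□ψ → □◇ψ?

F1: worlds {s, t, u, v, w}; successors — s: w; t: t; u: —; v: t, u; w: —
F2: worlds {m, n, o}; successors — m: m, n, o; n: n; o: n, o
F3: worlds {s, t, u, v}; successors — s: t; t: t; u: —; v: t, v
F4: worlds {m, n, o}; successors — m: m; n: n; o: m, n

F2, F3

The schema corresponds to convergence: ∀x ∀y ∀z (Rxy ∧ Rxz → ∃w (Ryw ∧ Rzw)).
F1: fails — Rsw and Rsw but w and w have no common successor.
F2: holds.
F3: holds.
F4: fails — Rom and Ron but m and n have no common successor.
Valid on: F2, F3.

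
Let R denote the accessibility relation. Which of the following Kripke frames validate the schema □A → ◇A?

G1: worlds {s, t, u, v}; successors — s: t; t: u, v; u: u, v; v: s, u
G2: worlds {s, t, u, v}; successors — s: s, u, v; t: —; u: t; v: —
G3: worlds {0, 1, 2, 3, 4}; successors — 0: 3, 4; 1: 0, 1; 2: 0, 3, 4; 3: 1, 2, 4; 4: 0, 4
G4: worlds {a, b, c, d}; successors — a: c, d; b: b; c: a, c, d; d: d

The schema corresponds to seriality: ∀x ∃y Rxy.
G1: holds.
G2: fails — world t has no successor.
G3: holds.
G4: holds.

G1, G3, G4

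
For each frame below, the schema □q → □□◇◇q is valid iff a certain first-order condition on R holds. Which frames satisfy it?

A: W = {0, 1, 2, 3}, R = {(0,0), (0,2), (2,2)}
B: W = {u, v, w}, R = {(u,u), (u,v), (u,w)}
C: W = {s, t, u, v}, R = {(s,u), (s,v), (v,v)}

Frame correspondent (Sahlqvist): ∀x ∀z (xR²z → ∃w (xRw ∧ zR²w)) — i.e. a generalized confluence (Geach) condition.
A: condition met.
B: fails — uR²v but no t with uRt and vR²t.
C: condition met.
Valid on: A, C.

A, C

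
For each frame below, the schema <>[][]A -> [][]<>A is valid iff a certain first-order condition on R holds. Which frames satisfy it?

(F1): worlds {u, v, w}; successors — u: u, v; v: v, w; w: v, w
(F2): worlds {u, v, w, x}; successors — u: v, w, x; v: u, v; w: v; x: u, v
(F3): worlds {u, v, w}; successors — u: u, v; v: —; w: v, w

(F1), (F2)

This is the axiom for a generalized confluence (Geach) condition; its first-order frame correspondent is forall x forall y forall z ((xRy & x R^2 z) -> exists w (y R^2 w & zRw)).
(F1): satisfies the condition.
(F2): satisfies the condition.
(F3): fails — uRu, uR²v but no t with uR²t and vRt.
Valid on: (F1), (F2).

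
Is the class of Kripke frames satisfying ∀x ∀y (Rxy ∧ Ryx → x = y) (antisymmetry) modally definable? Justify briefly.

Not modally definable

If a class were modally definable it would be closed under surjective bounded morphisms (Goldblatt–Thomason).
The 4-cycle (worlds a,b,c,d with a→b→c→d→a) is antisymmetric. Sending even-indexed worlds to a and odd-indexed worlds to b is a surjective bounded morphism onto the two-world frame with a↔b, which is not antisymmetric.
Hence antisymmetry is not modally definable.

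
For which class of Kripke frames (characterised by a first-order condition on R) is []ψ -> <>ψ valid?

This is the D axiom.
It corresponds to seriality: forall x exists y Rxy.

seriality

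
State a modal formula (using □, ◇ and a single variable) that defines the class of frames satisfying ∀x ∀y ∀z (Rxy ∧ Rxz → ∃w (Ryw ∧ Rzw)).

◇□s → □◇s

A defining formula is ◇□s → □◇s (the .2 axiom).
Suppose ◇□s→□◇s is valid. Take Rxy, Rxz and set V(s)={w : Ryw}. Then □s at y so ◇□s at x, so □◇s at x, so ◇s at z, giving w with Rzw and Ryw.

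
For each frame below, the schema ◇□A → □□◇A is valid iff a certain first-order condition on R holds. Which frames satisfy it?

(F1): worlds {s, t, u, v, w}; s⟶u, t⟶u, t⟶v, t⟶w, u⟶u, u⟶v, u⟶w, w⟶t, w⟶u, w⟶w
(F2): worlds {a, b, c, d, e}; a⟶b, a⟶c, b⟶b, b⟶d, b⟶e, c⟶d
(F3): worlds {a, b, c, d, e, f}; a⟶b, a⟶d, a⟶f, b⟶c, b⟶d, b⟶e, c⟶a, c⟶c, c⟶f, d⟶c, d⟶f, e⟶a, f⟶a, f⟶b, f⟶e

none

Frame correspondent (Sahlqvist): ∀x ∀y ∀z ((xRy ∧ xR²z) → ∃w (yRw ∧ zRw)) — i.e. a generalized confluence (Geach) condition.
(F1): fails — sRu, sR²v but no w* with uRw* and vRw*.
(F2): fails — aRb, aR²d but no w with bRw and dRw.
(F3): fails — aRb, aR²e but no w with bRw and eRw.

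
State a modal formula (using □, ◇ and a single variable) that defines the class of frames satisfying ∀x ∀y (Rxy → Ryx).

r → □◇r

A defining formula is r → □◇r (the B axiom).
Suppose r→□◇r is valid. Take Rxy and set V(r)={x}. Then r at x, so □◇r at x, so ◇r at y, so some z with Ryz has r; z=x, i.e. Ryx.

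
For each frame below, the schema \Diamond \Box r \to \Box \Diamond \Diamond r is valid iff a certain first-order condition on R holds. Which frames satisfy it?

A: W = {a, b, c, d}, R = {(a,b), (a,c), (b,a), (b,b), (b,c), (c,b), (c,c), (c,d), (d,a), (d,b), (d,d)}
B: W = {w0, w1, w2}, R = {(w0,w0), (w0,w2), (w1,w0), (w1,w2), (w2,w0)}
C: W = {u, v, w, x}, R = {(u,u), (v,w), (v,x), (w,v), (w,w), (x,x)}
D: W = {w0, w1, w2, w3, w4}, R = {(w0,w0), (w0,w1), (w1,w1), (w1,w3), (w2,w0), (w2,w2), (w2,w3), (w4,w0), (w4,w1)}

A, B

The schema corresponds to a generalized confluence (Geach) condition: \forall x \forall y \forall z ((xRy \wedge xRz) \to \exists w (yRw \wedge z R^2 w)).
A: condition met.
B: condition met.
C: fails — vRw, vRx but no t with wRt and xR²t.
D: fails — w1Rw1, w1Rw3 but no w with w1Rw and w3R²w.
Valid on: A, B.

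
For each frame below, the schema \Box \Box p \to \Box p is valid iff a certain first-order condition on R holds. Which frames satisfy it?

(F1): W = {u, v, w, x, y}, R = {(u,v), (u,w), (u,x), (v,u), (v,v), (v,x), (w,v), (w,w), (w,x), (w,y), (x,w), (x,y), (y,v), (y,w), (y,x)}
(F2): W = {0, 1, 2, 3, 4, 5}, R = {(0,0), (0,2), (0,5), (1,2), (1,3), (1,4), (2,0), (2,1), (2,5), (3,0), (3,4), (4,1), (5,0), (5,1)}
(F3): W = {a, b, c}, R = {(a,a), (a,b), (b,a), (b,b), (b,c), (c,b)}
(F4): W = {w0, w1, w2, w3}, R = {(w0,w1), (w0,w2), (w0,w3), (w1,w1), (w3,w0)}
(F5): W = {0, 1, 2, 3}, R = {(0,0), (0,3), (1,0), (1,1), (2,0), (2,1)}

Frame correspondent (Sahlqvist): \forall x \forall y (Rxy \to \exists z (Rxz \wedge Rzy)) — i.e. density.
(F1): holds.
(F2): fails — R34 but no z with R3z and Rz4.
(F3): holds.
(F4): fails — Rw3w0 but no z with Rw3z and Rzw0.
(F5): holds.

(F1), (F3), (F5)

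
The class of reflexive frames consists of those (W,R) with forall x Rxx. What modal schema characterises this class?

□r → r

A defining formula is □r → r (the T axiom).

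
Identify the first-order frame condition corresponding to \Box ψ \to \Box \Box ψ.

Transitivity

This is the 4 axiom.
It corresponds to transitivity: \forall x \forall y \forall z (Rxy \wedge Ryz \to Rxz).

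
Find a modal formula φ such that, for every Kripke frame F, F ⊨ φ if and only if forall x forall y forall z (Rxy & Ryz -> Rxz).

A defining formula is □q → □□q (the 4 axiom).
Suppose □q→□□q is valid. Take Rxy, Ryz and set V(q)={w : Rxw}. Then □q at x, so □□q at x, so □q at y, so q at z, i.e. Rxz.

□q → □□q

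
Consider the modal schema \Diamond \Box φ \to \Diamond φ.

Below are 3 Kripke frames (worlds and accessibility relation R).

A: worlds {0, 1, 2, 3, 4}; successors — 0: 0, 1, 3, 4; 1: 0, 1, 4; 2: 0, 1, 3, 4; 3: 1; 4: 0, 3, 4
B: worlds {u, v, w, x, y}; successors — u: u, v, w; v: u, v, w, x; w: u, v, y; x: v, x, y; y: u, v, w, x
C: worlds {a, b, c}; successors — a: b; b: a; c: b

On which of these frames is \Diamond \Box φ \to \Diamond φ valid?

This is the axiom for a generalized confluence (Geach) condition; its first-order frame correspondent is \forall x \forall y (xRy \to \exists w (yRw \wedge xRw)).
A: fails — 4R3 but no w with 3Rw and 4Rw.
B: satisfies the condition.
C: fails — aRb but no w with bRw and aRw.

B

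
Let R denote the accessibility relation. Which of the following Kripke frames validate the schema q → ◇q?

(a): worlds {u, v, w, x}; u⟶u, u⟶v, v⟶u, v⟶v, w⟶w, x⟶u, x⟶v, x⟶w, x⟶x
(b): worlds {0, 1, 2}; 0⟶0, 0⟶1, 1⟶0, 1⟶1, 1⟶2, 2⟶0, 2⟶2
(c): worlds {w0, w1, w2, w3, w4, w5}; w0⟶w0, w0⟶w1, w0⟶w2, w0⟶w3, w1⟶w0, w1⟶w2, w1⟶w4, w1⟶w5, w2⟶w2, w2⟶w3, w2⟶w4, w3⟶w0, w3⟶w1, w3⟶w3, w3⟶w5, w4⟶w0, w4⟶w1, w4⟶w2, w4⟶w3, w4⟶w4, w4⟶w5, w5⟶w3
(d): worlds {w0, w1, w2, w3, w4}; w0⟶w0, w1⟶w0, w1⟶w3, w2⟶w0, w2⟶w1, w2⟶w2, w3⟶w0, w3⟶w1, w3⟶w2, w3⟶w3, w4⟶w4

(a), (b)

Frame correspondent (Sahlqvist): ∀x Rxx — i.e. reflexivity.
(a): holds.
(b): holds.
(c): fails — world w1 does not see itself.
(d): fails — world w1 does not see itself.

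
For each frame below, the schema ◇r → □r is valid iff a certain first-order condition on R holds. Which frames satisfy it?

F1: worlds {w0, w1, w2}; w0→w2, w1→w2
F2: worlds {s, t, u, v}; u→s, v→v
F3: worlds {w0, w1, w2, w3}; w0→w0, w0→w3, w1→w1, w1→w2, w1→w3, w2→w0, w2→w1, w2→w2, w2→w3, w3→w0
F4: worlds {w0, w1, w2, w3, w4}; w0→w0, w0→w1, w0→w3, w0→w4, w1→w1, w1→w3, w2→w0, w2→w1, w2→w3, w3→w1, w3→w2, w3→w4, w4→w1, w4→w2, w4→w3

F1, F2

The schema corresponds to partial functionality: ∀x ∀y ∀z (Rxy ∧ Rxz → y = z).
F1: holds.
F2: holds.
F3: fails — w0 sees both w0 and w3.
F4: fails — w0 sees both w0 and w1.
Valid on: F1, F2.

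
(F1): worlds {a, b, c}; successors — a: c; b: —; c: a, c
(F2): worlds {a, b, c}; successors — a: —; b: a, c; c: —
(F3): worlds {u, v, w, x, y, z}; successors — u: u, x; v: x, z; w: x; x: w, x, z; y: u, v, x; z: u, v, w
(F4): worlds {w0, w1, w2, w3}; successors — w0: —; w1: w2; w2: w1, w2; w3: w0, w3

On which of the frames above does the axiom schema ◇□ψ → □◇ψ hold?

The schema corresponds to convergence: ∀x ∀y ∀z (Rxy ∧ Rxz → ∃w (Ryw ∧ Rzw)).
(F1): holds.
(F2): fails — Rba and Rba but a and a have no common successor.
(F3): fails — Rxw and Rxz but w and z have no common successor.
(F4): fails — Rw3w0 and Rw3w0 but w0 and w0 have no common successor.

(F1)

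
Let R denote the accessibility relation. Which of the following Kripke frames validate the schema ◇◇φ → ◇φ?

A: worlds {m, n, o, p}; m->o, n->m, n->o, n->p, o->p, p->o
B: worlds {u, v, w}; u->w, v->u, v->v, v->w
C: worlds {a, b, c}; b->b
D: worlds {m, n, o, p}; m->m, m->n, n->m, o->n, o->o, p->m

B, C

This is the axiom for transitivity; its first-order frame correspondent is ∀x ∀y ∀z (Rxy ∧ Ryz → Rxz).
A: fails — Rop and Rpo but not Roo.
B: holds.
C: holds.
D: fails — Ron and Rnm but not Rom.
Valid on: B, C.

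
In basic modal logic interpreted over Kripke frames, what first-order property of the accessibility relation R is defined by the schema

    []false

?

Emptiness of R

□⊥ is valid iff no world has any successor (otherwise □⊥ fails at any world with one).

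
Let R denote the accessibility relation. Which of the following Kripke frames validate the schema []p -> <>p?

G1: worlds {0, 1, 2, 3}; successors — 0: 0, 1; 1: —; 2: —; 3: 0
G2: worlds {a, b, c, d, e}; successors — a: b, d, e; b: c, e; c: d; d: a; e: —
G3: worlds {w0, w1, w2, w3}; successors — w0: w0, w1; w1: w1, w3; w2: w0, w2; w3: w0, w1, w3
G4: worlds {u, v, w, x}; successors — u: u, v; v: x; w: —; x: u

G3

The schema corresponds to seriality: forall x exists y Rxy.
G1: fails — world 1 has no successor.
G2: fails — world e has no successor.
G3: satisfies the condition.
G4: fails — world w has no successor.
Valid on: G3.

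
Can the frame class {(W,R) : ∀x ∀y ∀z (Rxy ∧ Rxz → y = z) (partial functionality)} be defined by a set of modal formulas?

The condition is partial functionality. A defining modal formula is ◇r → □r.
Suppose ◇r→□r is valid. Take Rxy, Rxz and set V(r)={y}. Then ◇r at x, so □r at x, so r at z, i.e. z=y.

Definable; ◇r → □r defines it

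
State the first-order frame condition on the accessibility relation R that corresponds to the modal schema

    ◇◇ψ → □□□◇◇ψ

This is a Sahlqvist (Geach-type) schema ◇^2□^0ψ → □^3◇^2ψ.
First-order correspondent: ∀x ∀y ∀z ((xR²y ∧ xR³z) → ∃w (y = w ∧ zR²w)).

∀x ∀y ∀z ((xR²y ∧ xR³z) → ∃w (y = w ∧ zR²w))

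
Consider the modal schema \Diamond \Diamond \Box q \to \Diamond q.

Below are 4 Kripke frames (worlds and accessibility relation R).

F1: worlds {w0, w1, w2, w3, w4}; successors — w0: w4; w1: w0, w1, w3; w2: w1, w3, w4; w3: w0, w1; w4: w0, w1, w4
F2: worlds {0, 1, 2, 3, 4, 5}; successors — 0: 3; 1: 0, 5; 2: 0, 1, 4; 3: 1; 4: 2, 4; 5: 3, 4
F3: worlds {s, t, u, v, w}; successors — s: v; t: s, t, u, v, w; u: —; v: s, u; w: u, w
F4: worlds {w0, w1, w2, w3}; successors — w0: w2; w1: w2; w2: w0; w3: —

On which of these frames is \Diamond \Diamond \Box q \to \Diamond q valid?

Frame correspondent (Sahlqvist): \forall x \forall y (x R^2 y \to \exists w (yRw \wedge xRw)) — i.e. a generalized confluence (Geach) condition.
F1: fails — w0R²w1 but no w with w1Rw and w0Rw.
F2: fails — 0R²1 but no w with 1Rw and 0Rw.
F3: fails — sR²u but no w* with uRw* and sRw*.
F4: holds.

F4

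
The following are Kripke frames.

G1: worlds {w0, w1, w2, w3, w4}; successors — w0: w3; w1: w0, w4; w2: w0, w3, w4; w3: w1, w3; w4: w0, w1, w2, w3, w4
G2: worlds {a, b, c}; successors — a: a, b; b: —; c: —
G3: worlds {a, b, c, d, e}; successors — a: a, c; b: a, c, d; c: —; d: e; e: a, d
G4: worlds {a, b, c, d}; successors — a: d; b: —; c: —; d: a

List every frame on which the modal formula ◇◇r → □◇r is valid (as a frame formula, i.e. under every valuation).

Frame correspondent (Sahlqvist): ∀x ∀y ∀z ((xR²y ∧ xRz) → ∃w (y = w ∧ zRw)) — i.e. a generalized confluence (Geach) condition.
G1: fails — w1R²w0, w1Rw0 but no w with w0=w and w0Rw.
G2: fails — aR²a, aRb but no w with a=w and bRw.
G3: fails — aR²a, aRc but no w with a=w and cRw.
G4: holds.

G4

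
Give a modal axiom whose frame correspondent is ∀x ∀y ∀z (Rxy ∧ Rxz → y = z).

This is partial functionality; the standard corresponding axiom is CD: ◇s → □s.
Suppose ◇s→□s is valid. Take Rxy, Rxz and set V(s)={y}. Then ◇s at x, so □s at x, so s at z, i.e. z=y.

◇s → □s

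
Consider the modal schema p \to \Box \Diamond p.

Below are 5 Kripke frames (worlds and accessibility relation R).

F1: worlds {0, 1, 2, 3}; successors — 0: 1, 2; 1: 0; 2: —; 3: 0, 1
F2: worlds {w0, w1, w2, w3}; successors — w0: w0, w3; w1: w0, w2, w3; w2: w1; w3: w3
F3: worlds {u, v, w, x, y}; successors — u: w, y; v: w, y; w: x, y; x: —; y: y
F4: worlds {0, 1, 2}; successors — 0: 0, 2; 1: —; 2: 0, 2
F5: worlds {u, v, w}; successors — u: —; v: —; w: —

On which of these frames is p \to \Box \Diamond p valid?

The schema corresponds to symmetry: \forall x \forall y (Rxy \to Ryx).
F1: fails — R31 but not R13.
F2: fails — Rw1w0 but not Rw0w1.
F3: fails — Ruw but not Rwu.
F4: satisfies the condition.
F5: satisfies the condition.

F4, F5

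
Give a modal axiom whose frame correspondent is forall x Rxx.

The condition is reflexivity. The T schema □r → r defines it.
Suppose □r→r is valid. At any x set V(r)={w : Rxw}. Then □r holds at x, so r holds at x, i.e. Rxx.

□r → r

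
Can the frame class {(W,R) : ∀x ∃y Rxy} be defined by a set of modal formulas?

The condition is seriality. A defining modal formula is □r → ◇r.
Suppose □r→◇r is valid. At any x set V(r)=W. Then □r at x, so ◇r at x, so x has a successor.

Yes, by □r → ◇r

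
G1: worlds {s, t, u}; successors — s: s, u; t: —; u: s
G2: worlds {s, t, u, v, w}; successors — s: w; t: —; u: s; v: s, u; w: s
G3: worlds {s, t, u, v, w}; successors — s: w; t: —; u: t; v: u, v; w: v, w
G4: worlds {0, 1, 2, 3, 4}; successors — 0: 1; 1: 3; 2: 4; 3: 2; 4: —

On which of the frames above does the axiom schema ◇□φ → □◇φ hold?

G1

Frame correspondent (Sahlqvist): ∀x ∀y ∀z (Rxy ∧ Rxz → ∃w (Ryw ∧ Rzw)) — i.e. convergence.
G1: satisfies the condition.
G2: fails — Rvu and Rvs but u and s have no common successor.
G3: fails — Rut and Rut but t and t have no common successor.
G4: fails — R24 and R24 but 4 and 4 have no common successor.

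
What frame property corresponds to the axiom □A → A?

Suppose □A→A is valid. At any x set V(A)={w : Rxw}. Then □A holds at x, so A holds at x, i.e. Rxx.

Reflexivity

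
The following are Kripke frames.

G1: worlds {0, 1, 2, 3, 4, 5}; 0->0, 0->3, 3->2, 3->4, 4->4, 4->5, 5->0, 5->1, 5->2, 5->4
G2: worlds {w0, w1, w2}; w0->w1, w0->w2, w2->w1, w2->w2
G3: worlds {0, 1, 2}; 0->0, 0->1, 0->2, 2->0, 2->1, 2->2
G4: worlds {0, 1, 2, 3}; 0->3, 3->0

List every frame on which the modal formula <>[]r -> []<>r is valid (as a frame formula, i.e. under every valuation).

Frame correspondent (Sahlqvist): forall x forall y forall z (Rxy & Rxz -> exists w (Ryw & Rzw)) — i.e. convergence.
G1: fails — R00 and R03 but 0 and 3 have no common successor.
G2: fails — Rw0w1 and Rw0w1 but w1 and w1 have no common successor.
G3: fails — R00 and R01 but 0 and 1 have no common successor.
G4: ✓.
Valid on: G4.

G4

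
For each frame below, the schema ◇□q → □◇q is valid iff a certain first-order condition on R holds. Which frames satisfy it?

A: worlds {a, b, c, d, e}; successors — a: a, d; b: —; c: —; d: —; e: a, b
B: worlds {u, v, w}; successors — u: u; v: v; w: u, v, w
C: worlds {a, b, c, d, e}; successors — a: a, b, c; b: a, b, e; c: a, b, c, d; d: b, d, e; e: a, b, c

This is the axiom for convergence; its first-order frame correspondent is ∀x ∀y ∀z (Rxy ∧ Rxz → ∃w (Ryw ∧ Rzw)).
A: fails — Raa and Rad but a and d have no common successor.
B: fails — Rwu and Rwv but u and v have no common successor.
C: holds.

C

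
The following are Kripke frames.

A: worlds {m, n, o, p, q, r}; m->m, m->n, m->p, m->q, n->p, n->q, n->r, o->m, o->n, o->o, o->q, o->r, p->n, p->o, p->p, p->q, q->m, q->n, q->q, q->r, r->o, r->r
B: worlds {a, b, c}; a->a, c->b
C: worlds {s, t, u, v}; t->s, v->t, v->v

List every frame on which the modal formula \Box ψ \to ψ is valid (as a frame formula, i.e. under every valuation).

The schema corresponds to reflexivity: \forall x Rxx.
A: fails — world n does not see itself.
B: fails — world b does not see itself.
C: fails — world s does not see itself.

none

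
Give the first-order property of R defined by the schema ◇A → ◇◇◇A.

∀x ∀y (xRy → ∃w (y = w ∧ xR³w))

This is a Sahlqvist (Geach-type) schema ◇^1□^0A → □^0◇^3A.
First-order correspondent: ∀x ∀y (xRy → ∃w (y = w ∧ xR³w)).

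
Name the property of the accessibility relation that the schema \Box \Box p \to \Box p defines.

Suppose □□p→□p is valid. Take Rxy and set V(p)={w : xR²w}. Then □□p at x, so □p at x, so p at y, i.e. ∃z(Rxz∧Rzy).

density: \forall x \forall y (Rxy \to \exists z (Rxz \wedge Rzy))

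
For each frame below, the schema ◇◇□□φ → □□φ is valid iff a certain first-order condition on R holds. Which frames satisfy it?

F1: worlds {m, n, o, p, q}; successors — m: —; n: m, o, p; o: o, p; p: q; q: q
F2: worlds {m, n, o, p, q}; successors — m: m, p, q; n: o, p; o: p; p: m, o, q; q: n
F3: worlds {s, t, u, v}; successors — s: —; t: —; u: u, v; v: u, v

F3

This is the axiom for a generalized confluence (Geach) condition; its first-order frame correspondent is ∀x ∀y ∀z ((xR²y ∧ xR²z) → ∃w (yR²w ∧ z = w)).
F1: fails — nR²p, nR²o but no w with pR²w and o=w.
F2: fails — mR²n, mR²n but no w with nR²w and n=w.
F3: condition met.
Valid on: F3.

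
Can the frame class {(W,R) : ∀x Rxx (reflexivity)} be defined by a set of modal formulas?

Yes, by □p → p

Yes: it is reflexivity, defined by the T schema □p → p.
Suppose □p→p is valid. At any x set V(p)={w : Rxw}. Then □p holds at x, so p holds at x, i.e. Rxx.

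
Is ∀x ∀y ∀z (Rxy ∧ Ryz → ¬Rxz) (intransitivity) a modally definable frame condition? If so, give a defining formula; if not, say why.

Modal frame validity is preserved under surjective bounded morphisms.
The 7-cycle (worlds w0,w1,w2,w3,w4,w5,w6 with w0→w1→w2→w3→w4→w5→w6→w0) is intransitive. Mapping every world to a single reflexive point • is a surjective bounded morphism; the reflexive point is not intransitive (R••∧R•• but R••).
So no modal formula (or set of formulas) defines exactly the intransitive frames.

No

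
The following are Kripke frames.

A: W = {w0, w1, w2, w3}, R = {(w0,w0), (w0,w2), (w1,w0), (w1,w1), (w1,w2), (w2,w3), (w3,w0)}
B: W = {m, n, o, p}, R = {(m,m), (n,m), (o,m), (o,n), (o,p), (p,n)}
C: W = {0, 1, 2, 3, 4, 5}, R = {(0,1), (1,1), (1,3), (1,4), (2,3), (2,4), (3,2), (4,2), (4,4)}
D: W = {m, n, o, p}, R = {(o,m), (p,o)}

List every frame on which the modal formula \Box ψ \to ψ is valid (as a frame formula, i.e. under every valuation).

The schema corresponds to reflexivity: \forall x Rxx.
A: fails — world w2 does not see itself.
B: fails — world n does not see itself.
C: fails — world 0 does not see itself.
D: fails — world m does not see itself.
Valid on no frame.

none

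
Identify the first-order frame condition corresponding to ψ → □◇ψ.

Symmetry

This is the B axiom.
Its frame correspondent is symmetry — ∀x ∀y (Rxy → Ryx).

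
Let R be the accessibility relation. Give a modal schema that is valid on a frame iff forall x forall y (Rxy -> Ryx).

A defining formula is ψ → □◇ψ (the B axiom).
Suppose ψ→□◇ψ is valid. Take Rxy and set V(ψ)={x}. Then ψ at x, so □◇ψ at x, so ◇ψ at y, so some z with Ryz has ψ; z=x, i.e. Ryx.

ψ → □◇ψ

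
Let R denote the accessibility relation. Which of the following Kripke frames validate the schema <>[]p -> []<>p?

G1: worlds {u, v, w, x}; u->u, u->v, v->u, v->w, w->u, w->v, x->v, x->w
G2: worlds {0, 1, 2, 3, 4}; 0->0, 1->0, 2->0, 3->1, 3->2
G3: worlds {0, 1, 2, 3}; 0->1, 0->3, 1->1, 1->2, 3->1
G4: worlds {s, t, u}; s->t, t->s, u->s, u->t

Frame correspondent (Sahlqvist): forall x forall y forall z (Rxy & Rxz -> exists w (Ryw & Rzw)) — i.e. convergence.
G1: holds.
G2: holds.
G3: fails — R12 and R12 but 2 and 2 have no common successor.
G4: fails — Rus and Rut but s and t have no common successor.
Valid on: G1, G2.

G1, G2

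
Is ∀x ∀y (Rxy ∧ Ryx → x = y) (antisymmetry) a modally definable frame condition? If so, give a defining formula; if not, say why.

No — not modally definable

Modal frame validity is preserved under surjective bounded morphisms.
The 4-cycle (worlds s,t,u,v with s→t→u→v→s) is antisymmetric. Sending even-indexed worlds to a and odd-indexed worlds to b is a surjective bounded morphism onto the two-world frame with a↔b, which is not antisymmetric.
Hence antisymmetry is not modally definable.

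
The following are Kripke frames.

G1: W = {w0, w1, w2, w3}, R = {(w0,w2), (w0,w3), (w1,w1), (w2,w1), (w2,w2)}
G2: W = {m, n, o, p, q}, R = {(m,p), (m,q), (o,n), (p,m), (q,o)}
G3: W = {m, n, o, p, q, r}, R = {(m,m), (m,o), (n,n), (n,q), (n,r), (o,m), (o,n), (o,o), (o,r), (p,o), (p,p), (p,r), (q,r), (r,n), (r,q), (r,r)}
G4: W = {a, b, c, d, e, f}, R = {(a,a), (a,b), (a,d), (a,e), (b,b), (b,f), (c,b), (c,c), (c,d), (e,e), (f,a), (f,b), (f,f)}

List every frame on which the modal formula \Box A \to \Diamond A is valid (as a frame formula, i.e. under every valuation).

Frame correspondent (Sahlqvist): \forall x \exists y Rxy — i.e. seriality.
G1: fails — world w3 has no successor.
G2: fails — world n has no successor.
G3: satisfies the condition.
G4: fails — world d has no successor.
Valid on: G3.

G3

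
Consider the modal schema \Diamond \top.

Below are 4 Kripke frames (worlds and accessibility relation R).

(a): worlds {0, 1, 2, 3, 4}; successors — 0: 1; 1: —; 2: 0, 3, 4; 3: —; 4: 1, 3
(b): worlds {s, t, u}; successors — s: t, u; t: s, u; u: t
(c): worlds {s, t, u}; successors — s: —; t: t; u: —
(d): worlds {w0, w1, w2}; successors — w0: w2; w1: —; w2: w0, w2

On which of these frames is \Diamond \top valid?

(b)

This is the axiom for seriality; its first-order frame correspondent is \forall x \exists y Rxy.
(a): fails — world 1 has no successor.
(b): holds.
(c): fails — world s has no successor.
(d): fails — world w1 has no successor.
Valid on: (b).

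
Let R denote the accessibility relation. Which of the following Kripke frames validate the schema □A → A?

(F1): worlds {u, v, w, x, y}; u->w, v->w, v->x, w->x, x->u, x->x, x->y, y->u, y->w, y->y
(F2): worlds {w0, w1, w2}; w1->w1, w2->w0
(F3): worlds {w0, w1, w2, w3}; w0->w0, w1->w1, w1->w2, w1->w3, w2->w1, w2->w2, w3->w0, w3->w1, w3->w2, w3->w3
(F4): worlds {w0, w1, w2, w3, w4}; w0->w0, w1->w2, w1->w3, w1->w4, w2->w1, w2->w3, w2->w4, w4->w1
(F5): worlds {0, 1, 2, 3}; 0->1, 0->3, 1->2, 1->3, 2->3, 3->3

(F3)

Frame correspondent (Sahlqvist): ∀x Rxx — i.e. reflexivity.
(F1): fails — world u does not see itself.
(F2): fails — world w0 does not see itself.
(F3): condition met.
(F4): fails — world w1 does not see itself.
(F5): fails — world 0 does not see itself.
Valid on: (F3).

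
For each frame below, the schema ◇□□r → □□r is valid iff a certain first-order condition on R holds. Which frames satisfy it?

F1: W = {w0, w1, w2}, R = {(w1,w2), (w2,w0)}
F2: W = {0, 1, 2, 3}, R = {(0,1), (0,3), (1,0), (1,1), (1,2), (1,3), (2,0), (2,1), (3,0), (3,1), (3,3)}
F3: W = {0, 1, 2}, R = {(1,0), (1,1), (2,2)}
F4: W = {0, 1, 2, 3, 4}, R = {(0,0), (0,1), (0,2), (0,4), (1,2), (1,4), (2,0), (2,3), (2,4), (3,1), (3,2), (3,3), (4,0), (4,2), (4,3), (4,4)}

F2

Frame correspondent (Sahlqvist): ∀x ∀y ∀z ((xRy ∧ xR²z) → ∃w (yR²w ∧ z = w)) — i.e. a generalized confluence (Geach) condition.
F1: fails — w1Rw2, w1R²w0 but no w with w2R²w and w0=w.
F2: ✓.
F3: fails — 1R0, 1R²0 but no w with 0R²w and 0=w.
F4: fails — 0R1, 0R²1 but no w with 1R²w and 1=w.
Valid on: F2.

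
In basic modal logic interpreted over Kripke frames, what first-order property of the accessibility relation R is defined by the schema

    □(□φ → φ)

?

Suppose □(□φ→φ) is valid. Take Rxy and set V(φ)={w : Ryw}. Then at y, □φ holds; since □(□φ→φ) at x, □φ→φ at y, so φ at y, i.e. Ryy.
Conversely, on a frame with shift-reflexivity the schema holds at every world under every valuation.
So the correspondent is shift-reflexivity.

Shift-reflexivity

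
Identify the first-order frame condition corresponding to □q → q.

reflexivity

This is the T axiom.
It corresponds to reflexivity: ∀x Rxx.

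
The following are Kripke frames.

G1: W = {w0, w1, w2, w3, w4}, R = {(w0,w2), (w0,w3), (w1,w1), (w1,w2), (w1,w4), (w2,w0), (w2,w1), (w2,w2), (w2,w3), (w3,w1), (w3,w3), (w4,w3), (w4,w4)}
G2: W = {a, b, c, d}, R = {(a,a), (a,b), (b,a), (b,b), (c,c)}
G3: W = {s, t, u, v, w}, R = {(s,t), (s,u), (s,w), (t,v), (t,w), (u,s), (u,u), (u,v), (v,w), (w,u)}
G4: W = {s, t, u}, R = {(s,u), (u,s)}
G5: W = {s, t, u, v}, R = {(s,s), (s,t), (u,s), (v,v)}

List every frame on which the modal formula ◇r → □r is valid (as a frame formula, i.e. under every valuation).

This is the axiom for partial functionality; its first-order frame correspondent is ∀x ∀y ∀z (Rxy ∧ Rxz → y = z).
G1: fails — w0 sees both w2 and w3.
G2: fails — a sees both a and b.
G3: fails — s sees both t and u.
G4: ✓.
G5: fails — s sees both s and t.
Valid on: G4.

G4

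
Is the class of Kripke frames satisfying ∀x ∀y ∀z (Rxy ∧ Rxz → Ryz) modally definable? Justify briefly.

This is a Sahlqvist condition; the 5 axiom ◇q → □◇q defines it.

Yes — defined by ◇q → □◇q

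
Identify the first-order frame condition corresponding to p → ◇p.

Reflexivity

This schema is equivalent to the T axiom □p → p.
Its frame correspondent is reflexivity — ∀x Rxx.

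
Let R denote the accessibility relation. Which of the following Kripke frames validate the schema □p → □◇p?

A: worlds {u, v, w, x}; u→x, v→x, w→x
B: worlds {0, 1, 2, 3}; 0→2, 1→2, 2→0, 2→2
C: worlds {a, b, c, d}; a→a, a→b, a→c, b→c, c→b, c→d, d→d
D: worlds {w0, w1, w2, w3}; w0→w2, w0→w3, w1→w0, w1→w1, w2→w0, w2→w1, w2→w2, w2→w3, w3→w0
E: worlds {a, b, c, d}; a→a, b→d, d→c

The schema corresponds to a generalized confluence (Geach) condition: ∀x ∀z (xRz → ∃w (xRw ∧ zRw)).
A: fails — uRx but no t with uRt and xRt.
B: ✓.
C: fails — bRc but no w with bRw and cRw.
D: fails — w0Rw3 but no w with w0Rw and w3Rw.
E: fails — bRd but no w with bRw and dRw.
Valid on: B.

B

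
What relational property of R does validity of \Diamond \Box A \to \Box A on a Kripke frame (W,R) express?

This is frame-equivalent to ◇A → □◇A (substitute ¬A for A and contrapose).
Suppose ◇A→□◇A is valid. Take Rxy, Rxz and set V(A)={y}. Then ◇A at x, so □◇A at x, so ◇A at z, so some w with Rzw has A; w=y, i.e. Rzy. By symmetry of the argument, Ryz.
Conversely, on a frame with the Euclidean property the schema holds at every world under every valuation.
Frame condition: \forall x \forall y \forall z (Rxy \wedge Rxz \to Ryz).

the Euclidean property: \forall x \forall y \forall z (Rxy \wedge Rxz \to Ryz)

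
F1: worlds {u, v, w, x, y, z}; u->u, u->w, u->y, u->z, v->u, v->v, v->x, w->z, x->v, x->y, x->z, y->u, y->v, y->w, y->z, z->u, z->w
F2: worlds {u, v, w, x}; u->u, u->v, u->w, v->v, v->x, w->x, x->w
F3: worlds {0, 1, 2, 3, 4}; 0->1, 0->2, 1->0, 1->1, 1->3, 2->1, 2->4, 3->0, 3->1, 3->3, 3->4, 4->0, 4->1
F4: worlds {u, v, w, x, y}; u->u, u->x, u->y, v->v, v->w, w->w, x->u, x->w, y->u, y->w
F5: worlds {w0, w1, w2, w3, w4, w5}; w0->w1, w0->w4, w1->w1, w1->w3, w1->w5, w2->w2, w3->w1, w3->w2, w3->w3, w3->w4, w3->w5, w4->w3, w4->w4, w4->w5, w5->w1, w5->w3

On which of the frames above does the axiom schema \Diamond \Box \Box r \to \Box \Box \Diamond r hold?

Frame correspondent (Sahlqvist): \forall x \forall y \forall z ((xRy \wedge x R^2 z) \to \exists w (y R^2 w \wedge zRw)) — i.e. a generalized confluence (Geach) condition.
F1: fails — uRw, uR²w but no t with wR²t and wRt.
F2: fails — uRw, uR²v but no t with wR²t and vRt.
F3: satisfies the condition.
F4: fails — xRw, xR²u but no t with wR²t and uRt.
F5: fails — w3Rw2, w3R²w1 but no w with w2R²w and w1Rw.

F3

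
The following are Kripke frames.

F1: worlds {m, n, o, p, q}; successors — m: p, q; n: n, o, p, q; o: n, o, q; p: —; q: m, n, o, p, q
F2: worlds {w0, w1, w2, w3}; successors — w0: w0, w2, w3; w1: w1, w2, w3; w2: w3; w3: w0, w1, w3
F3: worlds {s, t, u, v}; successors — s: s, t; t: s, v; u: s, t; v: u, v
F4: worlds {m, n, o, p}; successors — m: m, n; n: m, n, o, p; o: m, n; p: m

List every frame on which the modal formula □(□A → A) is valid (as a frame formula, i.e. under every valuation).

This is the axiom for shift-reflexivity; its first-order frame correspondent is ∀x ∀y (Rxy → Ryy).
F1: fails — Rqp but not Rpp.
F2: fails — Rw1w2 but not Rw2w2.
F3: fails — Rut but not Rtt.
F4: fails — Rno but not Roo.
Valid on no frame.

none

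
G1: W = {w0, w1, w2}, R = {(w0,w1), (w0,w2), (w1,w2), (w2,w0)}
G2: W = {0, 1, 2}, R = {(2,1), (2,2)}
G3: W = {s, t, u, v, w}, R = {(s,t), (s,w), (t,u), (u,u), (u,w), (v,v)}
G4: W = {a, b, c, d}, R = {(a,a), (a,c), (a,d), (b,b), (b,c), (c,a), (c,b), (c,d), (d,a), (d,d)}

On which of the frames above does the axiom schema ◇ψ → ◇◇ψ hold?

G2, G4

The schema corresponds to a generalized confluence (Geach) condition: ∀x ∀y (xRy → ∃w (y = w ∧ xR²w)).
G1: fails — w0Rw1 but no w with w1=w and w0R²w.
G2: satisfies the condition.
G3: fails — sRt but no w* with t=w* and sR²w*.
G4: satisfies the condition.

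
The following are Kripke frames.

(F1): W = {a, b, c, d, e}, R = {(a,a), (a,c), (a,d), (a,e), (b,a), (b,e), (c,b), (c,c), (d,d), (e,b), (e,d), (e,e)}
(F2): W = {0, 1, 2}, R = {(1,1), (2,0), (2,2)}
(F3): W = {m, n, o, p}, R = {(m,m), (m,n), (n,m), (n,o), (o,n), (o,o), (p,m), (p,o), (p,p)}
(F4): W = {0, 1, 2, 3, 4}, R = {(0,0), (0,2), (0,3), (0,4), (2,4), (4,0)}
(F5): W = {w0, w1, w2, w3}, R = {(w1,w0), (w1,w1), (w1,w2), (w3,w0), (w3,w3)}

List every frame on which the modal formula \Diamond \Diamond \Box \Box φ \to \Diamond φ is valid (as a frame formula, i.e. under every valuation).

Frame correspondent (Sahlqvist): \forall x \forall y (x R^2 y \to \exists w (y R^2 w \wedge xRw)) — i.e. a generalized confluence (Geach) condition.
(F1): fails — bR²d but no w with dR²w and bRw.
(F2): fails — 2R²0 but no w with 0R²w and 2Rw.
(F3): condition met.
(F4): fails — 0R²3 but no w with 3R²w and 0Rw.
(F5): fails — w1R²w0 but no w with w0R²w and w1Rw.
Valid on: (F3).

(F3)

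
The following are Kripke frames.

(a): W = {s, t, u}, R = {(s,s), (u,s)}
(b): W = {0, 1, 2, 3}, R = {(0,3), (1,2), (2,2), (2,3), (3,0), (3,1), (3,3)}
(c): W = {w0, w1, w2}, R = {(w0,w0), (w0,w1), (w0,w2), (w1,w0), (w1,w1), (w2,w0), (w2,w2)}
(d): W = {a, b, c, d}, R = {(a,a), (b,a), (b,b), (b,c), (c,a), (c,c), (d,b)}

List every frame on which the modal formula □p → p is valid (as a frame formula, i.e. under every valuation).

This is the axiom for reflexivity; its first-order frame correspondent is ∀x Rxx.
(a): fails — world t does not see itself.
(b): fails — world 0 does not see itself.
(c): ✓.
(d): fails — world d does not see itself.
Valid on: (c).

(c)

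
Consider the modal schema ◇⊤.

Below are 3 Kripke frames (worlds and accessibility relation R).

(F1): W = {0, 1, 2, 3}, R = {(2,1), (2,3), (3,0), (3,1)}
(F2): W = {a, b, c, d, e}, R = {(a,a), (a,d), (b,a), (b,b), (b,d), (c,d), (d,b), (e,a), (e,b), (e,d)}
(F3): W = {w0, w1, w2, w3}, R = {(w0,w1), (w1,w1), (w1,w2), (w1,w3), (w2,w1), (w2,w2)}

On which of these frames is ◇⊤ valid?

Frame correspondent (Sahlqvist): ∀x ∃y Rxy — i.e. seriality.
(F1): fails — world 0 has no successor.
(F2): satisfies the condition.
(F3): fails — world w3 has no successor.

(F2)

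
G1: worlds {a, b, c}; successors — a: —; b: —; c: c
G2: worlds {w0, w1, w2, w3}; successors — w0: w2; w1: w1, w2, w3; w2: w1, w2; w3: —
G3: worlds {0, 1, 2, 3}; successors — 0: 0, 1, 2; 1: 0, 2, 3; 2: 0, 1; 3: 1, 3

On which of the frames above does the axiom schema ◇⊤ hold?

G3

Frame correspondent (Sahlqvist): ∀x ∃y Rxy — i.e. seriality.
G1: fails — world a has no successor.
G2: fails — world w3 has no successor.
G3: condition met.
Valid on: G3.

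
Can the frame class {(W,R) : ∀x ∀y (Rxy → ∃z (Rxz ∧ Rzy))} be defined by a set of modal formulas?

The condition is density. A defining modal formula is □□p → □p.

Definable; □□p → □p defines it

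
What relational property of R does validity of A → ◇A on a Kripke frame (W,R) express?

Equivalently (dual form): □A → A.
Suppose □A→A is valid. At any x set V(A)={w : Rxw}. Then □A holds at x, so A holds at x, i.e. Rxx.

Reflexivity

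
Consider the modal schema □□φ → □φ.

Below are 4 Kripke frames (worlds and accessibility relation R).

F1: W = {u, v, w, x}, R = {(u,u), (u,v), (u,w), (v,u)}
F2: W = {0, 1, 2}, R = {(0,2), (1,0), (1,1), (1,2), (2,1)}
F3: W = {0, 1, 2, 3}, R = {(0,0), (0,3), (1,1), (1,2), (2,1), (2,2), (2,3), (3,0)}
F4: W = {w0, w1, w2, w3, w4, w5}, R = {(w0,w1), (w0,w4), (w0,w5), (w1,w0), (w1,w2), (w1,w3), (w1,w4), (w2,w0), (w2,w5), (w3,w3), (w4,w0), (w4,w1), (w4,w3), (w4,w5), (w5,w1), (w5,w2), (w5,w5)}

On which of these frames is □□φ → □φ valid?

F1, F3

Frame correspondent (Sahlqvist): ∀x ∀y (Rxy → ∃z (Rxz ∧ Rzy)) — i.e. density.
F1: ✓.
F2: fails — R02 but no z with R0z and Rz2.
F3: ✓.
F4: fails — Rw1w2 but no z with Rw1z and Rzw2.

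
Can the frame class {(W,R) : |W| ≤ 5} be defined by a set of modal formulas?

No

Any modally definable frame class is closed under disjoint unions.
Any modal formula valid on each of 6 disjoint one-world frames is valid on their disjoint union (validity is preserved under disjoint unions). Each one-world frame has |W|=1≤5, but the union has |W|=6.
So the class is not modally definable.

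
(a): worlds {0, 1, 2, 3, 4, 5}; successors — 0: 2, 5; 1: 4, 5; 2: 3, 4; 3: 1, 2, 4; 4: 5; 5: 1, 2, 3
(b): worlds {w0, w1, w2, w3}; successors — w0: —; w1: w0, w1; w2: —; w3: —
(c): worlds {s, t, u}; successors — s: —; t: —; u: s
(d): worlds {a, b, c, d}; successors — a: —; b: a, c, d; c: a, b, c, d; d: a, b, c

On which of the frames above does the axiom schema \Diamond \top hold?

(a)

Frame correspondent (Sahlqvist): \forall x \exists y Rxy — i.e. seriality.
(a): satisfies the condition.
(b): fails — world w0 has no successor.
(c): fails — world s has no successor.
(d): fails — world a has no successor.
Valid on: (a).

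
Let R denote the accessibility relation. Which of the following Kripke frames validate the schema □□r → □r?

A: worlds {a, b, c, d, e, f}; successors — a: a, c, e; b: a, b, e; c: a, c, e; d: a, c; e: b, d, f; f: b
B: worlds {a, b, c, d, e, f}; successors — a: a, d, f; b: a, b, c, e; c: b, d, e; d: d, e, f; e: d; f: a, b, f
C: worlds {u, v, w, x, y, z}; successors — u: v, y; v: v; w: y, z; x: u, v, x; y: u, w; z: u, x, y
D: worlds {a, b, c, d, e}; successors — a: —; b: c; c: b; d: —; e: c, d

Frame correspondent (Sahlqvist): ∀x ∀y (Rxy → ∃z (Rxz ∧ Rzy)) — i.e. density.
A: fails — Red but no z with Rez and Rzd.
B: ✓.
C: fails — Ruy but no t with Rut and Rty.
D: fails — Red but no z with Rez and Rzd.
Valid on: B.

B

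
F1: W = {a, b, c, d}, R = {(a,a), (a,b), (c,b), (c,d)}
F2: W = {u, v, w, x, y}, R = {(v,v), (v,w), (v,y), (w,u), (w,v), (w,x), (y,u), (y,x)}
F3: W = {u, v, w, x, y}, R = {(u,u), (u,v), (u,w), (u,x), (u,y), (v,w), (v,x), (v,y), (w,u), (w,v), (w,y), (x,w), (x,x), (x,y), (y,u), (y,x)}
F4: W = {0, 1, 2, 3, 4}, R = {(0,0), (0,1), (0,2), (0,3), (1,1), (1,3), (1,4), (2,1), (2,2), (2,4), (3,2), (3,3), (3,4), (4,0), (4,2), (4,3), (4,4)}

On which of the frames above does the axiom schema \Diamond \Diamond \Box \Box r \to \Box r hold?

F3, F4

This is the axiom for a generalized confluence (Geach) condition; its first-order frame correspondent is \forall x \forall y \forall z ((x R^2 y \wedge xRz) \to \exists w (y R^2 w \wedge z = w)).
F1: fails — aR²b, aRa but no w with bR²w and a=w.
F2: fails — vR²u, vRv but no t with uR²t and v=t.
F3: holds.
F4: holds.
Valid on: F3, F4.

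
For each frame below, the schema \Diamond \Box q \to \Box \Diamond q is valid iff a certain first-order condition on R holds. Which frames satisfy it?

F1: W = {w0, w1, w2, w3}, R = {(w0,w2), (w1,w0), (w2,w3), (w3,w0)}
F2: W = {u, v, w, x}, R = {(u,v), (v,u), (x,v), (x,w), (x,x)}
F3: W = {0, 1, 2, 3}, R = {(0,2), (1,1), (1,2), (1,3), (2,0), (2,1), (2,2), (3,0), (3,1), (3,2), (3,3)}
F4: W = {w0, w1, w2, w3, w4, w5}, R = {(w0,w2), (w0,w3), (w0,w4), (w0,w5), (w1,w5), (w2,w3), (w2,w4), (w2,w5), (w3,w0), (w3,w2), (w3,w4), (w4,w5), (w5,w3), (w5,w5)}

F1, F3

The schema corresponds to convergence: \forall x \forall y \forall z (Rxy \wedge Rxz \to \exists w (Ryw \wedge Rzw)).
F1: condition met.
F2: fails — Rxw and Rxw but w and w have no common successor.
F3: condition met.
F4: fails — Rw0w4 and Rw0w3 but w4 and w3 have no common successor.
Valid on: F1, F3.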